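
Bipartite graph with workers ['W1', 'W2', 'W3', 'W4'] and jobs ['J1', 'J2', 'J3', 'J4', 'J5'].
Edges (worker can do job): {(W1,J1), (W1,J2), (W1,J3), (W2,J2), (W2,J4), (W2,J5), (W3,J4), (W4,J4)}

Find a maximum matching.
Matching: {(W1,J3), (W2,J2), (W4,J4)}

Maximum matching (size 3):
  W1 → J3
  W2 → J2
  W4 → J4

Each worker is assigned to at most one job, and each job to at most one worker.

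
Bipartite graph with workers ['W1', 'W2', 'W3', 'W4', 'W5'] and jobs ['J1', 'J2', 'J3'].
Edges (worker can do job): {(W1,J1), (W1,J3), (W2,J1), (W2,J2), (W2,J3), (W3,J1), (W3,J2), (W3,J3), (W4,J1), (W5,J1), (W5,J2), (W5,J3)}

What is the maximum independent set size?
Maximum independent set = 5

By König's theorem:
- Min vertex cover = Max matching = 3
- Max independent set = Total vertices - Min vertex cover
- Max independent set = 8 - 3 = 5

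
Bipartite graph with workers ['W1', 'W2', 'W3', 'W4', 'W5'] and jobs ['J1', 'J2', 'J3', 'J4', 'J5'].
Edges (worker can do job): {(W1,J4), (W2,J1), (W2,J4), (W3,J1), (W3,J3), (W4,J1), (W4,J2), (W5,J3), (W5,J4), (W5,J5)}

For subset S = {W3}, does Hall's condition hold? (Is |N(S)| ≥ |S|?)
Yes: |N(S)| = 2, |S| = 1

Subset S = {W3}
Neighbors N(S) = {J1, J3}

|N(S)| = 2, |S| = 1
Hall's condition: |N(S)| ≥ |S| is satisfied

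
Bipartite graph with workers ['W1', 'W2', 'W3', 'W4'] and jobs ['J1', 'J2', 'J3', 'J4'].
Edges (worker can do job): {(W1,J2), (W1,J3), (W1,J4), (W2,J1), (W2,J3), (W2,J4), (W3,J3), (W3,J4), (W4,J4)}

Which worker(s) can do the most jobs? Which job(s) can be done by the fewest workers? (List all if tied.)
Most versatile: W1, W2 (3 jobs); Least covered: J1, J2 (1 workers)

Worker degrees (jobs they can do): W1:3, W2:3, W3:2, W4:1
Job degrees (workers who can do it): J1:1, J2:1, J3:3, J4:4

Maximum worker degree is 3, achieved by: W1, W2
Minimum job degree is 1, achieved by: J1, J2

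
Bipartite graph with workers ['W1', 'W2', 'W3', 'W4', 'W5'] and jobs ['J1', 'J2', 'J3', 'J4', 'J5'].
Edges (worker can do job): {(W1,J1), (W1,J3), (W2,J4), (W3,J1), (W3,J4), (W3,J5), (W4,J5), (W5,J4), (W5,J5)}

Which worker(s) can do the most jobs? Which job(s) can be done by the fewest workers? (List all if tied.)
Most versatile: W3 (3 jobs); Least covered: J2 (0 workers)

Worker degrees (jobs they can do): W1:2, W2:1, W3:3, W4:1, W5:2
Job degrees (workers who can do it): J1:2, J2:0, J3:1, J4:3, J5:3

Maximum worker degree is 3, achieved by: W3
Minimum job degree is 0, achieved by: J2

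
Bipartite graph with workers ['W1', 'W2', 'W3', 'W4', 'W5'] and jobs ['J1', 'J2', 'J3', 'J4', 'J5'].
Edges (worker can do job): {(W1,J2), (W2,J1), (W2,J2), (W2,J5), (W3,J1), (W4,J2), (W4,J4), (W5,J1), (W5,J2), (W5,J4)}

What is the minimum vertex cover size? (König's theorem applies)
Minimum vertex cover size = 4

By König's theorem: in bipartite graphs,
min vertex cover = max matching = 4

Maximum matching has size 4, so minimum vertex cover also has size 4.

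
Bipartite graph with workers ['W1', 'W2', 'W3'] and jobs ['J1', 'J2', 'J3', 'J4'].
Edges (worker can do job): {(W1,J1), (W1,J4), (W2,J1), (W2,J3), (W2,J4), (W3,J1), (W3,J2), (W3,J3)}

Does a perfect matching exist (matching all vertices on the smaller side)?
Yes, perfect matching exists (size 3)

Perfect matching: {(W1,J1), (W2,J3), (W3,J2)}
All 3 vertices on the smaller side are matched.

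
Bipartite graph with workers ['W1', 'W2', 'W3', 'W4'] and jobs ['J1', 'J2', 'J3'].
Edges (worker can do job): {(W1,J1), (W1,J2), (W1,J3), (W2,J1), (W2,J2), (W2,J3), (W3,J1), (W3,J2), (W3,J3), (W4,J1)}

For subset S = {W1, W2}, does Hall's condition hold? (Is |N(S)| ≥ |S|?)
Yes: |N(S)| = 3, |S| = 2

Subset S = {W1, W2}
Neighbors N(S) = {J1, J2, J3}

|N(S)| = 3, |S| = 2
Hall's condition: |N(S)| ≥ |S| is satisfied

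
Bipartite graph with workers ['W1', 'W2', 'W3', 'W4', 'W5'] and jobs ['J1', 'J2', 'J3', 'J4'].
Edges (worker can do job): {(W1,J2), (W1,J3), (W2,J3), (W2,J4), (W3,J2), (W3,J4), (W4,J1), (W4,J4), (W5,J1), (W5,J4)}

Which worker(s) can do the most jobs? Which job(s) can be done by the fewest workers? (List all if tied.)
Most versatile: W1, W2, W3, W4, W5 (2 jobs); Least covered: J1, J2, J3 (2 workers)

Worker degrees (jobs they can do): W1:2, W2:2, W3:2, W4:2, W5:2
Job degrees (workers who can do it): J1:2, J2:2, J3:2, J4:4

Maximum worker degree is 2, achieved by: W1, W2, W3, W4, W5
Minimum job degree is 2, achieved by: J1, J2, J3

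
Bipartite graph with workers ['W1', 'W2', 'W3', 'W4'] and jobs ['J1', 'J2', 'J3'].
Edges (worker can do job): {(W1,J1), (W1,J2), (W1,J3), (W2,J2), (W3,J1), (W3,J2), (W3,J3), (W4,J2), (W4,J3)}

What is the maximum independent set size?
Maximum independent set = 4

By König's theorem:
- Min vertex cover = Max matching = 3
- Max independent set = Total vertices - Min vertex cover
- Max independent set = 7 - 3 = 4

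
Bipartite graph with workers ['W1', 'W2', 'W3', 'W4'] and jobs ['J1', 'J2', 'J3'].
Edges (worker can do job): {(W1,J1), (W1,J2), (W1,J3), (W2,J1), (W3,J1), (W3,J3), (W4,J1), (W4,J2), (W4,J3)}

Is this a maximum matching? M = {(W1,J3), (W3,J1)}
No, size 2 is not maximum

Proposed matching has size 2.
Maximum matching size for this graph: 3.

This is NOT maximum - can be improved to size 3.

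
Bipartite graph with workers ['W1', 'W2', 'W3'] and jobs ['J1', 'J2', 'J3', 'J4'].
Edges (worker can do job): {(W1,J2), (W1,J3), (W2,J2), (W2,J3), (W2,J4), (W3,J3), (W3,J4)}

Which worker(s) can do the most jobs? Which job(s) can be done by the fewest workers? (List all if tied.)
Most versatile: W2 (3 jobs); Least covered: J1 (0 workers)

Worker degrees (jobs they can do): W1:2, W2:3, W3:2
Job degrees (workers who can do it): J1:0, J2:2, J3:3, J4:2

Maximum worker degree is 3, achieved by: W2
Minimum job degree is 0, achieved by: J1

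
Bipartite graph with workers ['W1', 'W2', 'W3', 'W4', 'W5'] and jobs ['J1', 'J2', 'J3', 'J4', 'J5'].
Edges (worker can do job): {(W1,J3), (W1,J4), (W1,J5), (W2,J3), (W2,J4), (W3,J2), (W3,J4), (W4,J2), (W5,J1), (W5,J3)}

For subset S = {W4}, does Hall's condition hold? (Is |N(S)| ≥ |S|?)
Yes: |N(S)| = 1, |S| = 1

Subset S = {W4}
Neighbors N(S) = {J2}

|N(S)| = 1, |S| = 1
Hall's condition: |N(S)| ≥ |S| is satisfied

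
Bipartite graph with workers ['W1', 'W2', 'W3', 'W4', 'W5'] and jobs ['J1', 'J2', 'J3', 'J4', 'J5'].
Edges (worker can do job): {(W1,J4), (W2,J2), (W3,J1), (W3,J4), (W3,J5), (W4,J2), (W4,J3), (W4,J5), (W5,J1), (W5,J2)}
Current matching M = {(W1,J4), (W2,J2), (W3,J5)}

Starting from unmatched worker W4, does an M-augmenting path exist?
Yes: W4 → J5 → W3 → J1

An M-augmenting path alternates non-matching / matching edges, starting and ending at unmatched vertices.
Path: W4 → J5 → W3 → J1
(J1 is unmatched in M, so the path is augmenting.)
Flipping edges along this path would increase |M| from 3 to 4.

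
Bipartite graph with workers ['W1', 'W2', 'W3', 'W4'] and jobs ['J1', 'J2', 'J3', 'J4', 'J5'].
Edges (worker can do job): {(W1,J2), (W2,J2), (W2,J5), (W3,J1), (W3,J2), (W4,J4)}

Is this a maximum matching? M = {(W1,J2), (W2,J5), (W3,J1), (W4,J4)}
Yes, size 4 is maximum

Proposed matching has size 4.
Maximum matching size for this graph: 4.

This is a maximum matching.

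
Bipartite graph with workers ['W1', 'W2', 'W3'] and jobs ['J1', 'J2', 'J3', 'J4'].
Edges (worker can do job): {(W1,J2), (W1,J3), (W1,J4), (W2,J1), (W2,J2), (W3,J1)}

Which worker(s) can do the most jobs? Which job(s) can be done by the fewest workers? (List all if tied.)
Most versatile: W1 (3 jobs); Least covered: J3, J4 (1 workers)

Worker degrees (jobs they can do): W1:3, W2:2, W3:1
Job degrees (workers who can do it): J1:2, J2:2, J3:1, J4:1

Maximum worker degree is 3, achieved by: W1
Minimum job degree is 1, achieved by: J3, J4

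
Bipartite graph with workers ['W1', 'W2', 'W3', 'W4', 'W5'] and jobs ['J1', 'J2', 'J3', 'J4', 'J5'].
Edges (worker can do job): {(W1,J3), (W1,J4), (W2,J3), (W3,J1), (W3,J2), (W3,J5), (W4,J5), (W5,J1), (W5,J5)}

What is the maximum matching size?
Maximum matching size = 5

Maximum matching: {(W1,J4), (W2,J3), (W3,J2), (W4,J5), (W5,J1)}
Size: 5

This assigns 5 workers to 5 distinct jobs.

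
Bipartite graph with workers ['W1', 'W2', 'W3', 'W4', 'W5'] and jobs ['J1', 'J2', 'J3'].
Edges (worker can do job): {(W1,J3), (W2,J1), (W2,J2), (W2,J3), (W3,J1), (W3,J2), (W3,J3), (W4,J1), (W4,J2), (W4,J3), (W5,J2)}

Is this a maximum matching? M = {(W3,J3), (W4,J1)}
No, size 2 is not maximum

Proposed matching has size 2.
Maximum matching size for this graph: 3.

This is NOT maximum - can be improved to size 3.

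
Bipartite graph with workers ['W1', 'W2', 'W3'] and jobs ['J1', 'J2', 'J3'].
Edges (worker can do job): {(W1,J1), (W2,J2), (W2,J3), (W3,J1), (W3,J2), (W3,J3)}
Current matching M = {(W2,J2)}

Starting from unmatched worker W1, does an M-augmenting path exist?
Yes: W1 → J1

An M-augmenting path alternates non-matching / matching edges, starting and ending at unmatched vertices.
Path: W1 → J1
(J1 is unmatched in M, so the path is augmenting.)
Flipping edges along this path would increase |M| from 1 to 2.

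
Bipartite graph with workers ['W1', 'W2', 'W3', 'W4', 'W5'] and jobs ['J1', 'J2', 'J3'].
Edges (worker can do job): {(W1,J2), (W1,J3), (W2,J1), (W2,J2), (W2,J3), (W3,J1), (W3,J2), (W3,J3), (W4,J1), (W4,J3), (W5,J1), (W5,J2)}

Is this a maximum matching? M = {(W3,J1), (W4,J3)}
No, size 2 is not maximum

Proposed matching has size 2.
Maximum matching size for this graph: 3.

This is NOT maximum - can be improved to size 3.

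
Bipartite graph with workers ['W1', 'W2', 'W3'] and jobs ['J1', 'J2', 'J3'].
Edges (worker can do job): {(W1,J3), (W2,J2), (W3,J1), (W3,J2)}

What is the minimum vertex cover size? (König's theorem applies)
Minimum vertex cover size = 3

By König's theorem: in bipartite graphs,
min vertex cover = max matching = 3

Maximum matching has size 3, so minimum vertex cover also has size 3.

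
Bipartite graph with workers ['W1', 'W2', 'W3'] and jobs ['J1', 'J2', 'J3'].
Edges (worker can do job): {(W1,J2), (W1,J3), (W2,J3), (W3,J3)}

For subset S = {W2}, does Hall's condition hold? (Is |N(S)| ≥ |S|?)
Yes: |N(S)| = 1, |S| = 1

Subset S = {W2}
Neighbors N(S) = {J3}

|N(S)| = 1, |S| = 1
Hall's condition: |N(S)| ≥ |S| is satisfied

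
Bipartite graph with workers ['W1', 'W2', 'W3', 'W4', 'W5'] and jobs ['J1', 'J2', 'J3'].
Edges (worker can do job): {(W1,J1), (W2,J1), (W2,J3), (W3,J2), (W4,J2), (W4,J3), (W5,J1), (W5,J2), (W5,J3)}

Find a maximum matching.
Matching: {(W1,J1), (W3,J2), (W5,J3)}

Maximum matching (size 3):
  W1 → J1
  W3 → J2
  W5 → J3

Each worker is assigned to at most one job, and each job to at most one worker.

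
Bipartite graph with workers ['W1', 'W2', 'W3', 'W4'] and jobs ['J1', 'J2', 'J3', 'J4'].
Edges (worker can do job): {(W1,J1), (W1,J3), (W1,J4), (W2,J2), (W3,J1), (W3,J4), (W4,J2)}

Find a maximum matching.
Matching: {(W1,J3), (W3,J1), (W4,J2)}

Maximum matching (size 3):
  W1 → J3
  W3 → J1
  W4 → J2

Each worker is assigned to at most one job, and each job to at most one worker.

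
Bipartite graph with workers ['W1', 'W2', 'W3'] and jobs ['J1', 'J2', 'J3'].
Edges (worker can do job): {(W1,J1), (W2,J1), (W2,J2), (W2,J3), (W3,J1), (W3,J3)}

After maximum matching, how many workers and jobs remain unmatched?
Unmatched: 0 workers, 0 jobs

Maximum matching size: 3
Workers: 3 total, 3 matched, 0 unmatched
Jobs: 3 total, 3 matched, 0 unmatched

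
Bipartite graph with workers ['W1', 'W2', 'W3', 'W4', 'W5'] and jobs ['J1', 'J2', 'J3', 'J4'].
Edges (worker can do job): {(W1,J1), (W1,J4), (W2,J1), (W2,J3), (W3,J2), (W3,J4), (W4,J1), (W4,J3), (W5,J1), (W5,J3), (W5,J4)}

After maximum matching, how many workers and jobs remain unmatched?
Unmatched: 1 workers, 0 jobs

Maximum matching size: 4
Workers: 5 total, 4 matched, 1 unmatched
Jobs: 4 total, 4 matched, 0 unmatched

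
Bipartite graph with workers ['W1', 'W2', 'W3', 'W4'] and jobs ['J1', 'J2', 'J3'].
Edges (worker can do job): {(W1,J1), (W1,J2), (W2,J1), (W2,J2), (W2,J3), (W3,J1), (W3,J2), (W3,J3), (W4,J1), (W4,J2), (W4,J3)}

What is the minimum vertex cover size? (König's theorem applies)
Minimum vertex cover size = 3

By König's theorem: in bipartite graphs,
min vertex cover = max matching = 3

Maximum matching has size 3, so minimum vertex cover also has size 3.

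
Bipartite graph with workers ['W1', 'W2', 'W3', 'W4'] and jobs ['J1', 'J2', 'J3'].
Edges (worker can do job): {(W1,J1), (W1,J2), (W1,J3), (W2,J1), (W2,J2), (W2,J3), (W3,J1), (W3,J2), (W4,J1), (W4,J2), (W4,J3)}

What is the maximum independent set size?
Maximum independent set = 4

By König's theorem:
- Min vertex cover = Max matching = 3
- Max independent set = Total vertices - Min vertex cover
- Max independent set = 7 - 3 = 4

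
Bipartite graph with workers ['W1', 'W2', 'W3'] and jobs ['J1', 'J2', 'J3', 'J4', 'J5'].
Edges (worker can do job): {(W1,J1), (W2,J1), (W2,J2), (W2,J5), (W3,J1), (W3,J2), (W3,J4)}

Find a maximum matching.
Matching: {(W1,J1), (W2,J2), (W3,J4)}

Maximum matching (size 3):
  W1 → J1
  W2 → J2
  W3 → J4

Each worker is assigned to at most one job, and each job to at most one worker.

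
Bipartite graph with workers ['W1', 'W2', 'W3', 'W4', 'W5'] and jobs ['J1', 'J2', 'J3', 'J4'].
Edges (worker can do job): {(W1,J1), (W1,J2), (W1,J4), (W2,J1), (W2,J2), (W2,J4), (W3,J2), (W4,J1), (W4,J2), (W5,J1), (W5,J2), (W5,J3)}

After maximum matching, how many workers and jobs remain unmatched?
Unmatched: 1 workers, 0 jobs

Maximum matching size: 4
Workers: 5 total, 4 matched, 1 unmatched
Jobs: 4 total, 4 matched, 0 unmatched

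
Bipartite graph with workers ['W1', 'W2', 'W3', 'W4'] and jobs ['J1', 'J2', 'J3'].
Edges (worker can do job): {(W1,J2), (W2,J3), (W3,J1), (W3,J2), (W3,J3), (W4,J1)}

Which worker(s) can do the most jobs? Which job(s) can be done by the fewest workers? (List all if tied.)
Most versatile: W3 (3 jobs); Least covered: J1, J2, J3 (2 workers)

Worker degrees (jobs they can do): W1:1, W2:1, W3:3, W4:1
Job degrees (workers who can do it): J1:2, J2:2, J3:2

Maximum worker degree is 3, achieved by: W3
Minimum job degree is 2, achieved by: J1, J2, J3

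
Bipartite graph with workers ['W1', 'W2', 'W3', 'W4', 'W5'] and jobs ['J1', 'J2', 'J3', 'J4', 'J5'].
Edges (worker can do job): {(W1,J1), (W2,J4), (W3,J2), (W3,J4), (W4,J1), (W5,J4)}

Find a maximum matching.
Matching: {(W3,J2), (W4,J1), (W5,J4)}

Maximum matching (size 3):
  W3 → J2
  W4 → J1
  W5 → J4

Each worker is assigned to at most one job, and each job to at most one worker.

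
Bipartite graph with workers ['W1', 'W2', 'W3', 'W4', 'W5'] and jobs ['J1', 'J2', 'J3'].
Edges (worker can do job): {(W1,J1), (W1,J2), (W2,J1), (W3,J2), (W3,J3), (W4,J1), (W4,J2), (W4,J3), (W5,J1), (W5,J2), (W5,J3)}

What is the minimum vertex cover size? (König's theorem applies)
Minimum vertex cover size = 3

By König's theorem: in bipartite graphs,
min vertex cover = max matching = 3

Maximum matching has size 3, so minimum vertex cover also has size 3.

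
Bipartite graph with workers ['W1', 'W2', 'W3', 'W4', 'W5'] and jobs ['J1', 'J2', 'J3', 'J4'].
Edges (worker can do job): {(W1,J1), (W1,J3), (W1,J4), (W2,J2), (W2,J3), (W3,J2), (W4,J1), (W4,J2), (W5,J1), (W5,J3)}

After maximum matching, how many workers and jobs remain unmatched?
Unmatched: 1 workers, 0 jobs

Maximum matching size: 4
Workers: 5 total, 4 matched, 1 unmatched
Jobs: 4 total, 4 matched, 0 unmatched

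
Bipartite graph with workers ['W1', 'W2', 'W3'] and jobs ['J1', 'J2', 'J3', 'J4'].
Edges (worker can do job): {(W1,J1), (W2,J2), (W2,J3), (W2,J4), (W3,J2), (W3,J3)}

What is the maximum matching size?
Maximum matching size = 3

Maximum matching: {(W1,J1), (W2,J4), (W3,J2)}
Size: 3

This assigns 3 workers to 3 distinct jobs.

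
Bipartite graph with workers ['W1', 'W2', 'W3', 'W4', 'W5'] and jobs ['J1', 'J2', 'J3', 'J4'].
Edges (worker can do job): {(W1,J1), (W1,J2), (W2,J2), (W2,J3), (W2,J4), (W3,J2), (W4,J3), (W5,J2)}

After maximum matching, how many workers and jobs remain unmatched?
Unmatched: 1 workers, 0 jobs

Maximum matching size: 4
Workers: 5 total, 4 matched, 1 unmatched
Jobs: 4 total, 4 matched, 0 unmatched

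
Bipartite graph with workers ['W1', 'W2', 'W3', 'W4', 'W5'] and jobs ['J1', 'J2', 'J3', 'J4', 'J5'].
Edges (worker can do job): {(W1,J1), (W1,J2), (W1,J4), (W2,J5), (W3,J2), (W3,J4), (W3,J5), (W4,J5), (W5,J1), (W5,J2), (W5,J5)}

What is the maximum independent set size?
Maximum independent set = 6

By König's theorem:
- Min vertex cover = Max matching = 4
- Max independent set = Total vertices - Min vertex cover
- Max independent set = 10 - 4 = 6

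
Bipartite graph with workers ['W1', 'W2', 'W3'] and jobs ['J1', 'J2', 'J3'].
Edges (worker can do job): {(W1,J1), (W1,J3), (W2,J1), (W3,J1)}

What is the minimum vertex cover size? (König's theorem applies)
Minimum vertex cover size = 2

By König's theorem: in bipartite graphs,
min vertex cover = max matching = 2

Maximum matching has size 2, so minimum vertex cover also has size 2.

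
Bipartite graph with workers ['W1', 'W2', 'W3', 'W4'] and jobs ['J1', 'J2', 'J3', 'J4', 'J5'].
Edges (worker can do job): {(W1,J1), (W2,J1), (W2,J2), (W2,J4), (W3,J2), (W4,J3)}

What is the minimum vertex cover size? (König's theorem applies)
Minimum vertex cover size = 4

By König's theorem: in bipartite graphs,
min vertex cover = max matching = 4

Maximum matching has size 4, so minimum vertex cover also has size 4.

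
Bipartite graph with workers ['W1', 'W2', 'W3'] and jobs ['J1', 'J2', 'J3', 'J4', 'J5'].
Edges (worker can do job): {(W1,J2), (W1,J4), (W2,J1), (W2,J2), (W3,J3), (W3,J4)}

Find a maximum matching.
Matching: {(W1,J2), (W2,J1), (W3,J3)}

Maximum matching (size 3):
  W1 → J2
  W2 → J1
  W3 → J3

Each worker is assigned to at most one job, and each job to at most one worker.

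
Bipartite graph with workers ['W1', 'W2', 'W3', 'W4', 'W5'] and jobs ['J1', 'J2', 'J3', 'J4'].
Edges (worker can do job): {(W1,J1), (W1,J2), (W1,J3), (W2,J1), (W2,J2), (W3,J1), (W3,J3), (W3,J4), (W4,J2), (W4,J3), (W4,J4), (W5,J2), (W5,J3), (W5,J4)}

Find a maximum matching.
Matching: {(W1,J1), (W3,J4), (W4,J2), (W5,J3)}

Maximum matching (size 4):
  W1 → J1
  W3 → J4
  W4 → J2
  W5 → J3

Each worker is assigned to at most one job, and each job to at most one worker.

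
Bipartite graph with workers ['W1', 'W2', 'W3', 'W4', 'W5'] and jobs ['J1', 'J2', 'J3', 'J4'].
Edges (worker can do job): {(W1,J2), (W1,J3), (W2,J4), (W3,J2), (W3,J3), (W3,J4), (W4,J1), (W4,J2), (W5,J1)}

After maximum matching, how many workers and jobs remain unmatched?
Unmatched: 1 workers, 0 jobs

Maximum matching size: 4
Workers: 5 total, 4 matched, 1 unmatched
Jobs: 4 total, 4 matched, 0 unmatched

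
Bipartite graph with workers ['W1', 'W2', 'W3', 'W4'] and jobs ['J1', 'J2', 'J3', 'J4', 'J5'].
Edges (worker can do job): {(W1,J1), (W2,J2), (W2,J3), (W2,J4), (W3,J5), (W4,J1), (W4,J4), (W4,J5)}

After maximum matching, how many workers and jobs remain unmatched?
Unmatched: 0 workers, 1 jobs

Maximum matching size: 4
Workers: 4 total, 4 matched, 0 unmatched
Jobs: 5 total, 4 matched, 1 unmatched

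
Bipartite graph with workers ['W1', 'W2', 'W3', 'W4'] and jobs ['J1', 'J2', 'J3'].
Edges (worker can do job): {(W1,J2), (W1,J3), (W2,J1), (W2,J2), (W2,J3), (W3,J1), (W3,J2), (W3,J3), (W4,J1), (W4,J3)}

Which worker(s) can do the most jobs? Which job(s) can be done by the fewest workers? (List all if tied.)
Most versatile: W2, W3 (3 jobs); Least covered: J1, J2 (3 workers)

Worker degrees (jobs they can do): W1:2, W2:3, W3:3, W4:2
Job degrees (workers who can do it): J1:3, J2:3, J3:4

Maximum worker degree is 3, achieved by: W2, W3
Minimum job degree is 3, achieved by: J1, J2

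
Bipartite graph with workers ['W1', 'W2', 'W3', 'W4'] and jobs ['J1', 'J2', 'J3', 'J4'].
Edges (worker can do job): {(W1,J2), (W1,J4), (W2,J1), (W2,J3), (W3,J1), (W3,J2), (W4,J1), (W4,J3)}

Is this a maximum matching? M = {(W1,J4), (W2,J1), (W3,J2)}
No, size 3 is not maximum

Proposed matching has size 3.
Maximum matching size for this graph: 4.

This is NOT maximum - can be improved to size 4.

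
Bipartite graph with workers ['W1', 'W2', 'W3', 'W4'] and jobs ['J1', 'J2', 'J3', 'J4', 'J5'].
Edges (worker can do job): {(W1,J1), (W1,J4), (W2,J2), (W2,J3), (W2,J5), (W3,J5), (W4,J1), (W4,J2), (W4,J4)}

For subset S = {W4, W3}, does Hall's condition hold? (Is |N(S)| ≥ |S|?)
Yes: |N(S)| = 4, |S| = 2

Subset S = {W4, W3}
Neighbors N(S) = {J1, J2, J4, J5}

|N(S)| = 4, |S| = 2
Hall's condition: |N(S)| ≥ |S| is satisfied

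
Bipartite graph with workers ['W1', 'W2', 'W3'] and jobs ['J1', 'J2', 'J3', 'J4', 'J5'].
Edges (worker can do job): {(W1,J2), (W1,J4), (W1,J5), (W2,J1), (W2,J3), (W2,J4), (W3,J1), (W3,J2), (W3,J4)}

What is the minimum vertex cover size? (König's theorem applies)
Minimum vertex cover size = 3

By König's theorem: in bipartite graphs,
min vertex cover = max matching = 3

Maximum matching has size 3, so minimum vertex cover also has size 3.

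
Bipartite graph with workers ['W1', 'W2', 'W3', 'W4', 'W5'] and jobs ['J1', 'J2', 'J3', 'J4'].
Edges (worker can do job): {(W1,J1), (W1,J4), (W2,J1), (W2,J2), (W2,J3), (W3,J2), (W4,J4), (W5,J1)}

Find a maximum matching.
Matching: {(W2,J3), (W3,J2), (W4,J4), (W5,J1)}

Maximum matching (size 4):
  W2 → J3
  W3 → J2
  W4 → J4
  W5 → J1

Each worker is assigned to at most one job, and each job to at most one worker.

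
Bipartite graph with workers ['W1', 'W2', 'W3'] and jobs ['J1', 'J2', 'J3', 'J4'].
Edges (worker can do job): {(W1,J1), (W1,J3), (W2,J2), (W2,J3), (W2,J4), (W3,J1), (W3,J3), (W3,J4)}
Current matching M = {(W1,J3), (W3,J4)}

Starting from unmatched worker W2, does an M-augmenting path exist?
Yes: W2 → J2

An M-augmenting path alternates non-matching / matching edges, starting and ending at unmatched vertices.
Path: W2 → J2
(J2 is unmatched in M, so the path is augmenting.)
Flipping edges along this path would increase |M| from 2 to 3.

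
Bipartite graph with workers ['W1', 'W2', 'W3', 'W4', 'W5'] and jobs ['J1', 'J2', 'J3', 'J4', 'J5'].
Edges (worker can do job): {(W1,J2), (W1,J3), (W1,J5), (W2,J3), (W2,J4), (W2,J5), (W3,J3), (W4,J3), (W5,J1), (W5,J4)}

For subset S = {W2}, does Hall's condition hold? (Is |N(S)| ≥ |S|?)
Yes: |N(S)| = 3, |S| = 1

Subset S = {W2}
Neighbors N(S) = {J3, J4, J5}

|N(S)| = 3, |S| = 1
Hall's condition: |N(S)| ≥ |S| is satisfied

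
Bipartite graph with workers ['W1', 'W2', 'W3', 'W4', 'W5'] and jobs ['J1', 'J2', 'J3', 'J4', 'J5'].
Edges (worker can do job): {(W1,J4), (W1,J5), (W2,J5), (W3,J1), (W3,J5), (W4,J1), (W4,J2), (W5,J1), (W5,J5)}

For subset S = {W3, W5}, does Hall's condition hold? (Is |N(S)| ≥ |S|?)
Yes: |N(S)| = 2, |S| = 2

Subset S = {W3, W5}
Neighbors N(S) = {J1, J5}

|N(S)| = 2, |S| = 2
Hall's condition: |N(S)| ≥ |S| is satisfied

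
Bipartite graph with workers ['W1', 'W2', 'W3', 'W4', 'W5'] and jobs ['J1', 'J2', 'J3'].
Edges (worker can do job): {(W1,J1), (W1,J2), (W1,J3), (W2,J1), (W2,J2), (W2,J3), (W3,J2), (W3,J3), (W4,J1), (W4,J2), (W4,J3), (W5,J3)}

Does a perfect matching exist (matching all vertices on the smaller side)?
Yes, perfect matching exists (size 3)

Perfect matching: {(W3,J2), (W4,J1), (W5,J3)}
All 3 vertices on the smaller side are matched.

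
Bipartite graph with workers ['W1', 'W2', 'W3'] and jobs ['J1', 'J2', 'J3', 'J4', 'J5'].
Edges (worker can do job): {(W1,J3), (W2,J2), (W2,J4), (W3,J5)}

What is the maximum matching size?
Maximum matching size = 3

Maximum matching: {(W1,J3), (W2,J4), (W3,J5)}
Size: 3

This assigns 3 workers to 3 distinct jobs.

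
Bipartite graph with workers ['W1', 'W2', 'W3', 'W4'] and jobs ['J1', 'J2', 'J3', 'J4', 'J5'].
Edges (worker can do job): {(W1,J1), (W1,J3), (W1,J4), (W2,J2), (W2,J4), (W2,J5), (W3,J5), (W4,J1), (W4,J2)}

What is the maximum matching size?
Maximum matching size = 4

Maximum matching: {(W1,J3), (W2,J4), (W3,J5), (W4,J2)}
Size: 4

This assigns 4 workers to 4 distinct jobs.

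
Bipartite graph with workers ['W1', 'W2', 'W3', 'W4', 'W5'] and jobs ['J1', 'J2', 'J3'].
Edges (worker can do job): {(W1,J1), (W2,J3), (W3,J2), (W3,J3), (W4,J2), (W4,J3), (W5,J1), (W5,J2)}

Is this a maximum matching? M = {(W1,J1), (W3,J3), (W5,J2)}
Yes, size 3 is maximum

Proposed matching has size 3.
Maximum matching size for this graph: 3.

This is a maximum matching.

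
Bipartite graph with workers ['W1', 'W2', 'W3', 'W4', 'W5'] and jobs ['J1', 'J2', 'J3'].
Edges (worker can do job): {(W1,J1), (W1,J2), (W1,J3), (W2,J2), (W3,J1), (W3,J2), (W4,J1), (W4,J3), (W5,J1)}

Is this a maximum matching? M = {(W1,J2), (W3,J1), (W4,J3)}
Yes, size 3 is maximum

Proposed matching has size 3.
Maximum matching size for this graph: 3.

This is a maximum matching.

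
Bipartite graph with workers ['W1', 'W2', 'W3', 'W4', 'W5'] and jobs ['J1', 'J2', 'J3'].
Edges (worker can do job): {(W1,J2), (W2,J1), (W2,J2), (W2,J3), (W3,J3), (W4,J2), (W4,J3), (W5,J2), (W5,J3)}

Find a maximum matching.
Matching: {(W2,J1), (W3,J3), (W5,J2)}

Maximum matching (size 3):
  W2 → J1
  W3 → J3
  W5 → J2

Each worker is assigned to at most one job, and each job to at most one worker.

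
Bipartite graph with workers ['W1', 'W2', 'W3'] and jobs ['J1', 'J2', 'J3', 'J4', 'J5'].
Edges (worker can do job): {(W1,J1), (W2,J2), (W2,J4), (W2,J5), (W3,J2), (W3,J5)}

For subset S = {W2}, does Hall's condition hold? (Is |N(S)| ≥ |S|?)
Yes: |N(S)| = 3, |S| = 1

Subset S = {W2}
Neighbors N(S) = {J2, J4, J5}

|N(S)| = 3, |S| = 1
Hall's condition: |N(S)| ≥ |S| is satisfied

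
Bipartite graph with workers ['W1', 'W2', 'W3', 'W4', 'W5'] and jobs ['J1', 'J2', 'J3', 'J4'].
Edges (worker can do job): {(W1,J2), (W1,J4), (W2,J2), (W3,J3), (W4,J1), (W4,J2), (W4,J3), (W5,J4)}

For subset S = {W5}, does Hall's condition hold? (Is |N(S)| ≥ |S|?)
Yes: |N(S)| = 1, |S| = 1

Subset S = {W5}
Neighbors N(S) = {J4}

|N(S)| = 1, |S| = 1
Hall's condition: |N(S)| ≥ |S| is satisfied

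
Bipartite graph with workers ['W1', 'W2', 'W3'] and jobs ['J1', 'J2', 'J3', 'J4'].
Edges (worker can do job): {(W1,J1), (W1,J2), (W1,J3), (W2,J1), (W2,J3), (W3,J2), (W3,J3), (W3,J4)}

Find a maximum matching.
Matching: {(W1,J3), (W2,J1), (W3,J4)}

Maximum matching (size 3):
  W1 → J3
  W2 → J1
  W3 → J4

Each worker is assigned to at most one job, and each job to at most one worker.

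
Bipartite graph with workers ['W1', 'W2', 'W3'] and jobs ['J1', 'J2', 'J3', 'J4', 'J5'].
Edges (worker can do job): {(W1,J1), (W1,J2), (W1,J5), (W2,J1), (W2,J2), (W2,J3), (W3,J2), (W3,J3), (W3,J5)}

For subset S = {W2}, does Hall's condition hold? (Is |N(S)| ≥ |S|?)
Yes: |N(S)| = 3, |S| = 1

Subset S = {W2}
Neighbors N(S) = {J1, J2, J3}

|N(S)| = 3, |S| = 1
Hall's condition: |N(S)| ≥ |S| is satisfied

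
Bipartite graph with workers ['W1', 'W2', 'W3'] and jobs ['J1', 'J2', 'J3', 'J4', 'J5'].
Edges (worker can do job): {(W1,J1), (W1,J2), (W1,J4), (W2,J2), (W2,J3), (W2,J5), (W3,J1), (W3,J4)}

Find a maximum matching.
Matching: {(W1,J2), (W2,J5), (W3,J4)}

Maximum matching (size 3):
  W1 → J2
  W2 → J5
  W3 → J4

Each worker is assigned to at most one job, and each job to at most one worker.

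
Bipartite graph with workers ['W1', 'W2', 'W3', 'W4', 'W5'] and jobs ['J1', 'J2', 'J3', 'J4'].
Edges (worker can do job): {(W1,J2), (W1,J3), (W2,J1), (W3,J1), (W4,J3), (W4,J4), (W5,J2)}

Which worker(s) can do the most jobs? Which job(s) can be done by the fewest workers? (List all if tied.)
Most versatile: W1, W4 (2 jobs); Least covered: J4 (1 workers)

Worker degrees (jobs they can do): W1:2, W2:1, W3:1, W4:2, W5:1
Job degrees (workers who can do it): J1:2, J2:2, J3:2, J4:1

Maximum worker degree is 2, achieved by: W1, W4
Minimum job degree is 1, achieved by: J4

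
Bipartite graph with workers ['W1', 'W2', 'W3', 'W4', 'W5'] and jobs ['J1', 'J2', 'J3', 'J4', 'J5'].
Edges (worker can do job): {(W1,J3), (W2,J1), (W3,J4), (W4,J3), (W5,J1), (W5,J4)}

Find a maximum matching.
Matching: {(W3,J4), (W4,J3), (W5,J1)}

Maximum matching (size 3):
  W3 → J4
  W4 → J3
  W5 → J1

Each worker is assigned to at most one job, and each job to at most one worker.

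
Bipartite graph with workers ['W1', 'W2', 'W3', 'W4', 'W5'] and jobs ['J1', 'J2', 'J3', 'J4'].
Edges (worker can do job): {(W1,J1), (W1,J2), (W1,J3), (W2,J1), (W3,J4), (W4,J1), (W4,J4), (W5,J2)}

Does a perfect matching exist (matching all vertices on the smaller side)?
Yes, perfect matching exists (size 4)

Perfect matching: {(W1,J3), (W3,J4), (W4,J1), (W5,J2)}
All 4 vertices on the smaller side are matched.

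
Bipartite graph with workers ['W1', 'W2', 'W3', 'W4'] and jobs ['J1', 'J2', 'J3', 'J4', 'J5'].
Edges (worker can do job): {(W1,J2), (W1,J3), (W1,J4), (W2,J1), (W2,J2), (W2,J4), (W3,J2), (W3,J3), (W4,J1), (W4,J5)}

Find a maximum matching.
Matching: {(W1,J2), (W2,J4), (W3,J3), (W4,J1)}

Maximum matching (size 4):
  W1 → J2
  W2 → J4
  W3 → J3
  W4 → J1

Each worker is assigned to at most one job, and each job to at most one worker.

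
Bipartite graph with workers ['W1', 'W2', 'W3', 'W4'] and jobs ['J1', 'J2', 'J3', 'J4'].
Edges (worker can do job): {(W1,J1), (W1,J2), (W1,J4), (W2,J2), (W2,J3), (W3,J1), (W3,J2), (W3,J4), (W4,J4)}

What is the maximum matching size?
Maximum matching size = 4

Maximum matching: {(W1,J1), (W2,J3), (W3,J2), (W4,J4)}
Size: 4

This assigns 4 workers to 4 distinct jobs.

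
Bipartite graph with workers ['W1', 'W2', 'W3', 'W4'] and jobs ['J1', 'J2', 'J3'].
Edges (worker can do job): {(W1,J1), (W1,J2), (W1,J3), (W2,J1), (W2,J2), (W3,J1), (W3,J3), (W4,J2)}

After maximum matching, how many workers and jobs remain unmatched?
Unmatched: 1 workers, 0 jobs

Maximum matching size: 3
Workers: 4 total, 3 matched, 1 unmatched
Jobs: 3 total, 3 matched, 0 unmatched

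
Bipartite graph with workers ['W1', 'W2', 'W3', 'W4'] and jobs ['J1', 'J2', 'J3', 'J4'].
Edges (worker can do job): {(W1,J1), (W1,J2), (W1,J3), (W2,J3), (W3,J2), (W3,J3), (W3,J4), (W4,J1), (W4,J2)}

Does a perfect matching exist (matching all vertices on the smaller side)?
Yes, perfect matching exists (size 4)

Perfect matching: {(W1,J1), (W2,J3), (W3,J4), (W4,J2)}
All 4 vertices on the smaller side are matched.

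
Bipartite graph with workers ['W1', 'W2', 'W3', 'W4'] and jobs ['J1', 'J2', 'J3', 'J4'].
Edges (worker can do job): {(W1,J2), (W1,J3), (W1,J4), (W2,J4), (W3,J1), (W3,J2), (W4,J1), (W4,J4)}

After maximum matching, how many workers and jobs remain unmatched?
Unmatched: 0 workers, 0 jobs

Maximum matching size: 4
Workers: 4 total, 4 matched, 0 unmatched
Jobs: 4 total, 4 matched, 0 unmatched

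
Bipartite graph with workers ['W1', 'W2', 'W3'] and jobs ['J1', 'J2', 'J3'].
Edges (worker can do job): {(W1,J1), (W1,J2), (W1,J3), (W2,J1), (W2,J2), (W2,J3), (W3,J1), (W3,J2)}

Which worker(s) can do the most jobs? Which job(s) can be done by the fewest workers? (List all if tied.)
Most versatile: W1, W2 (3 jobs); Least covered: J3 (2 workers)

Worker degrees (jobs they can do): W1:3, W2:3, W3:2
Job degrees (workers who can do it): J1:3, J2:3, J3:2

Maximum worker degree is 3, achieved by: W1, W2
Minimum job degree is 2, achieved by: J3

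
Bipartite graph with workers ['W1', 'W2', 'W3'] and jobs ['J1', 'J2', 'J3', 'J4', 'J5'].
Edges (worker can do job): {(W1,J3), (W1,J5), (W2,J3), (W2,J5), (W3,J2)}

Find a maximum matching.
Matching: {(W1,J5), (W2,J3), (W3,J2)}

Maximum matching (size 3):
  W1 → J5
  W2 → J3
  W3 → J2

Each worker is assigned to at most one job, and each job to at most one worker.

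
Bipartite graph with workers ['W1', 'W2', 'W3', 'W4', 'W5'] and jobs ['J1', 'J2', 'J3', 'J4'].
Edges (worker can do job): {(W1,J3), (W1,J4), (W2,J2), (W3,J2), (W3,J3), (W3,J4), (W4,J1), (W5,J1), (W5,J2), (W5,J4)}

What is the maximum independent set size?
Maximum independent set = 5

By König's theorem:
- Min vertex cover = Max matching = 4
- Max independent set = Total vertices - Min vertex cover
- Max independent set = 9 - 4 = 5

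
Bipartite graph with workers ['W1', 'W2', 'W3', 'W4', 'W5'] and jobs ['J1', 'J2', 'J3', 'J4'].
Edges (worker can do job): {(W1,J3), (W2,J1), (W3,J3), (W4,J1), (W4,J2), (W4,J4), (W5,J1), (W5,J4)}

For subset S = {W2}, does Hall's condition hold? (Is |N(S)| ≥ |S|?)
Yes: |N(S)| = 1, |S| = 1

Subset S = {W2}
Neighbors N(S) = {J1}

|N(S)| = 1, |S| = 1
Hall's condition: |N(S)| ≥ |S| is satisfied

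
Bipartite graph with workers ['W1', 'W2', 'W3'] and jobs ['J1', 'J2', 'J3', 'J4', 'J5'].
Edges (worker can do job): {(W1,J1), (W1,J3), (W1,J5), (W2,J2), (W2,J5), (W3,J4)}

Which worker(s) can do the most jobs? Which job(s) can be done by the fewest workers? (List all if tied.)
Most versatile: W1 (3 jobs); Least covered: J1, J2, J3, J4 (1 workers)

Worker degrees (jobs they can do): W1:3, W2:2, W3:1
Job degrees (workers who can do it): J1:1, J2:1, J3:1, J4:1, J5:2

Maximum worker degree is 3, achieved by: W1
Minimum job degree is 1, achieved by: J1, J2, J3, J4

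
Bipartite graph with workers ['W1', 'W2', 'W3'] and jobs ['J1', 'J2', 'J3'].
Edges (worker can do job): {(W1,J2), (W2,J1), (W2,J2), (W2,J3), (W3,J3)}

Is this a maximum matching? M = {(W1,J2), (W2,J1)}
No, size 2 is not maximum

Proposed matching has size 2.
Maximum matching size for this graph: 3.

This is NOT maximum - can be improved to size 3.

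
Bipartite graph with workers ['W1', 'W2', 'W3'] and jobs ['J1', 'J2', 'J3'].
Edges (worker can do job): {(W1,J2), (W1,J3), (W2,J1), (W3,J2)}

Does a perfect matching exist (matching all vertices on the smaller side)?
Yes, perfect matching exists (size 3)

Perfect matching: {(W1,J3), (W2,J1), (W3,J2)}
All 3 vertices on the smaller side are matched.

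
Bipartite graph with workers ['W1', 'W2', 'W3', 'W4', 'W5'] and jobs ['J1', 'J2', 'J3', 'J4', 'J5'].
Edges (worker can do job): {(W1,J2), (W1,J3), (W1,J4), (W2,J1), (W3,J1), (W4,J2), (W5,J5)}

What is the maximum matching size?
Maximum matching size = 4

Maximum matching: {(W1,J3), (W3,J1), (W4,J2), (W5,J5)}
Size: 4

This assigns 4 workers to 4 distinct jobs.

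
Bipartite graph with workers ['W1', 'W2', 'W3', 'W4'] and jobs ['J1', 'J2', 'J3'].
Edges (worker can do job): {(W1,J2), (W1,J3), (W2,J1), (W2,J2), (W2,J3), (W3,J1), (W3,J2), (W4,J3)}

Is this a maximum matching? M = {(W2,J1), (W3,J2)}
No, size 2 is not maximum

Proposed matching has size 2.
Maximum matching size for this graph: 3.

This is NOT maximum - can be improved to size 3.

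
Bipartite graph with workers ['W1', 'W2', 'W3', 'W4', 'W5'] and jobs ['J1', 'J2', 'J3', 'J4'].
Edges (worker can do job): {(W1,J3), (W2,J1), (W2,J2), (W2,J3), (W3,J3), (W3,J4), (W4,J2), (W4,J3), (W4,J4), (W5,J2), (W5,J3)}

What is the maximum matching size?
Maximum matching size = 4

Maximum matching: {(W2,J1), (W3,J4), (W4,J3), (W5,J2)}
Size: 4

This assigns 4 workers to 4 distinct jobs.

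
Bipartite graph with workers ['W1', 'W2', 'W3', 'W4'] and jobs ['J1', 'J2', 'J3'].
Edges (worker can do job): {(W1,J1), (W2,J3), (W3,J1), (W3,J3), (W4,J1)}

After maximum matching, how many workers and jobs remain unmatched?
Unmatched: 2 workers, 1 jobs

Maximum matching size: 2
Workers: 4 total, 2 matched, 2 unmatched
Jobs: 3 total, 2 matched, 1 unmatched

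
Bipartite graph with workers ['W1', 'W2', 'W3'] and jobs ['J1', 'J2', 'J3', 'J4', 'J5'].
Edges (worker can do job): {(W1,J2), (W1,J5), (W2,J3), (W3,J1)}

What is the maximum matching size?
Maximum matching size = 3

Maximum matching: {(W1,J2), (W2,J3), (W3,J1)}
Size: 3

This assigns 3 workers to 3 distinct jobs.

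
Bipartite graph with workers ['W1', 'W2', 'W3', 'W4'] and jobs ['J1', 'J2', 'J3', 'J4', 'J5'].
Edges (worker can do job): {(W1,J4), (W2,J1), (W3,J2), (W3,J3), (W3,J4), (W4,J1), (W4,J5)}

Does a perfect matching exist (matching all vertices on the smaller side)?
Yes, perfect matching exists (size 4)

Perfect matching: {(W1,J4), (W2,J1), (W3,J2), (W4,J5)}
All 4 vertices on the smaller side are matched.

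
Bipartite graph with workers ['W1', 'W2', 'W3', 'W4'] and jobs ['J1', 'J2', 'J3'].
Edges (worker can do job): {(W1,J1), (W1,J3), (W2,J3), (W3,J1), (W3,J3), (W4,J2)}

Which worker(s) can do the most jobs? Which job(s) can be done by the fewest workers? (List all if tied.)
Most versatile: W1, W3 (2 jobs); Least covered: J2 (1 workers)

Worker degrees (jobs they can do): W1:2, W2:1, W3:2, W4:1
Job degrees (workers who can do it): J1:2, J2:1, J3:3

Maximum worker degree is 2, achieved by: W1, W3
Minimum job degree is 1, achieved by: J2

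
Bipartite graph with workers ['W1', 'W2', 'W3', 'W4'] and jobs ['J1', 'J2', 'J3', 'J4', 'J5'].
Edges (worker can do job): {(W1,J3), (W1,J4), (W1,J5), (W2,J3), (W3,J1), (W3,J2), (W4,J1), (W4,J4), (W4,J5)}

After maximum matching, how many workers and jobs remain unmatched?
Unmatched: 0 workers, 1 jobs

Maximum matching size: 4
Workers: 4 total, 4 matched, 0 unmatched
Jobs: 5 total, 4 matched, 1 unmatched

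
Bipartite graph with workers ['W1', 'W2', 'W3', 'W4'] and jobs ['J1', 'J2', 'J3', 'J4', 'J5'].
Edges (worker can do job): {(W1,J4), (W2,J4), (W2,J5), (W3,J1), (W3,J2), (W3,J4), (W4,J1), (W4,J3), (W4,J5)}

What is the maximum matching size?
Maximum matching size = 4

Maximum matching: {(W1,J4), (W2,J5), (W3,J1), (W4,J3)}
Size: 4

This assigns 4 workers to 4 distinct jobs.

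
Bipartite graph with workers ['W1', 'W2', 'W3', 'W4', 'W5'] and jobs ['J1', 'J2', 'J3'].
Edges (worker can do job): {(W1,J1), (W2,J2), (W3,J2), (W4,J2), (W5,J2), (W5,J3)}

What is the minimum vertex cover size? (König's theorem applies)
Minimum vertex cover size = 3

By König's theorem: in bipartite graphs,
min vertex cover = max matching = 3

Maximum matching has size 3, so minimum vertex cover also has size 3.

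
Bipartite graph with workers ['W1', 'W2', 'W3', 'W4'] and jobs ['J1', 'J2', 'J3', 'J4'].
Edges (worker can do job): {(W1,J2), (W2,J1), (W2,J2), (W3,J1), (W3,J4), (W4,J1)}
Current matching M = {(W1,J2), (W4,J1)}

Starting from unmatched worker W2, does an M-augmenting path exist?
No augmenting path from W2

Alternating search from W2 reaches jobs: {J1, J2}.
Every reachable job is already matched in M, and following those matched edges back to workers exposes no further unvisited jobs.
No M-augmenting path from W2 exists.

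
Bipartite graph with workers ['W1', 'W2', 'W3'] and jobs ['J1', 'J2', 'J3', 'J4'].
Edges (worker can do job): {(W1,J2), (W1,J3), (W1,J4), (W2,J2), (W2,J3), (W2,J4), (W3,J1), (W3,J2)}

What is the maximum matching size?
Maximum matching size = 3

Maximum matching: {(W1,J3), (W2,J2), (W3,J1)}
Size: 3

This assigns 3 workers to 3 distinct jobs.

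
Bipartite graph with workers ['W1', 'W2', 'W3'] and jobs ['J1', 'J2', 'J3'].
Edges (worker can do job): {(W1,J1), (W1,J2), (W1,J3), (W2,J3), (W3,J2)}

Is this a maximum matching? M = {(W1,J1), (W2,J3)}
No, size 2 is not maximum

Proposed matching has size 2.
Maximum matching size for this graph: 3.

This is NOT maximum - can be improved to size 3.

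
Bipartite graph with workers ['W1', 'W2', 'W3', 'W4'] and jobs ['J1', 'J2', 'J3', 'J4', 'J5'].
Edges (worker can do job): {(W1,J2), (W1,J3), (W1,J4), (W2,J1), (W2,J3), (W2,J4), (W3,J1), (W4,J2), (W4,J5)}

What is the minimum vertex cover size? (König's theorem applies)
Minimum vertex cover size = 4

By König's theorem: in bipartite graphs,
min vertex cover = max matching = 4

Maximum matching has size 4, so minimum vertex cover also has size 4.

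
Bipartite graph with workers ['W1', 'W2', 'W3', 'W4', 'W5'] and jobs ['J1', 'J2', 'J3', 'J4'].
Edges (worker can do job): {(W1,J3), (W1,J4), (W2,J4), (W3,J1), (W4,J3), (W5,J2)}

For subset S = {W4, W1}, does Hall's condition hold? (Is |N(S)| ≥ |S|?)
Yes: |N(S)| = 2, |S| = 2

Subset S = {W4, W1}
Neighbors N(S) = {J3, J4}

|N(S)| = 2, |S| = 2
Hall's condition: |N(S)| ≥ |S| is satisfied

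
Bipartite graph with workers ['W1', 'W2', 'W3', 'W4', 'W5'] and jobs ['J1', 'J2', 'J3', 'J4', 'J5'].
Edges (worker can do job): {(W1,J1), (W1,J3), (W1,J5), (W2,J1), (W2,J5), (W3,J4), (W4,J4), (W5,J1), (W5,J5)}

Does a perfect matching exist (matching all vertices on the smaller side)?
No, maximum matching has size 4 < 5

Maximum matching has size 4, need 5 for perfect matching.
Unmatched workers: ['W4']
Unmatched jobs: ['J2']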